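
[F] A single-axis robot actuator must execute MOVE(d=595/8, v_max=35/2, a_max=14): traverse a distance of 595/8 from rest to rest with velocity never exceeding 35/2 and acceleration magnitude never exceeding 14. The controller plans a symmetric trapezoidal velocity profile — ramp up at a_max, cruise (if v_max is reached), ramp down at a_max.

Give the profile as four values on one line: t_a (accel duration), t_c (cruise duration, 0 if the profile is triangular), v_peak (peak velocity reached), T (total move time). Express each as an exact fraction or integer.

t_a=5/4 t_c=3 v_peak=35/2 T=11/2

(v_max)²/a_max = (35/2)²/14 = 175/8
595/8 ≥ 175/8 so v_max reached
t_a = (35/2)/14 = 5/4; v_peak = 35/2
d_cruise = 595/8 − 175/8 = 105/2; t_c = (105/2)/(35/2) = 3
T = 2·5/4 + 3 = 11/2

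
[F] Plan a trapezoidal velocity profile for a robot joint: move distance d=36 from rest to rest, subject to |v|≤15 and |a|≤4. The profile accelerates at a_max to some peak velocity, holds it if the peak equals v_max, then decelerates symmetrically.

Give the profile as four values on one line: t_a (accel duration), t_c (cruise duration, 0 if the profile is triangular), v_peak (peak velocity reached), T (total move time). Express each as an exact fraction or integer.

t_a=3 t_c=0 v_peak=12 T=6

vₘ²/aₘ = 15²/4 = 225/4
36 < 225/4 → triangular
v_peak = √(36·4) = √144 = 12
t_a = 12/4 = 3; t_c = 0
T = 2·3 = 6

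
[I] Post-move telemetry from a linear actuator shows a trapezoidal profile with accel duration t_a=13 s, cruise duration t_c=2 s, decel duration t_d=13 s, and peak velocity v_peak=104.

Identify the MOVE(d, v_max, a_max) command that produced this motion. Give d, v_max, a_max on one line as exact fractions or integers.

d=1560 v_max=104 a_max=8

a_max = 104/13 = 8
d_a = ½·104·13 = 676; d_c = 104·2 = 208
d = 2·676 + 208 = 1560
t_c = 2 > 0 ⇒ limit active, v_max = 104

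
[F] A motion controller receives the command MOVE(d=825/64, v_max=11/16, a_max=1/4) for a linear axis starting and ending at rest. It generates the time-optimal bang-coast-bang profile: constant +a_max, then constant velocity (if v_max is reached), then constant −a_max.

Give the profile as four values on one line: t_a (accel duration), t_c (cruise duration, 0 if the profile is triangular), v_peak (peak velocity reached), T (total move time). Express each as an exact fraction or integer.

v_max²/a_max = (11/16)²/(1/4) = 121/64
825/64 ≥ 121/64 ⇒ cruise phase
t_a = (11/16)/(1/4) = 11/4; v_peak = 11/16
d_cruise = 825/64 − 121/64 = 11; t_c = 11/(11/16) = 16
T = 2·11/4 + 16 = 43/2

t_a=11/4 t_c=16 v_peak=11/16 T=43/2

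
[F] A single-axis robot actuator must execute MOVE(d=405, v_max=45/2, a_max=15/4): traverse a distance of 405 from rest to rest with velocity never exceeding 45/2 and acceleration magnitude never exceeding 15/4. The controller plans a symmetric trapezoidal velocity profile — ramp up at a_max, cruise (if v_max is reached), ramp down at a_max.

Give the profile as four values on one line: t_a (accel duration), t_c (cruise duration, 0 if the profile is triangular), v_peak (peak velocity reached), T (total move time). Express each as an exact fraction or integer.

vₘ²/aₘ = (45/2)²/(15/4) = 135
405 ≥ 135 ⇒ cruise phase
t_a = (45/2)/(15/4) = 6; v_peak = 45/2
d_cruise = 405 − 135 = 270; t_c = 270/(45/2) = 12
T = 2·6 + 12 = 24

t_a=6 t_c=12 v_peak=45/2 T=24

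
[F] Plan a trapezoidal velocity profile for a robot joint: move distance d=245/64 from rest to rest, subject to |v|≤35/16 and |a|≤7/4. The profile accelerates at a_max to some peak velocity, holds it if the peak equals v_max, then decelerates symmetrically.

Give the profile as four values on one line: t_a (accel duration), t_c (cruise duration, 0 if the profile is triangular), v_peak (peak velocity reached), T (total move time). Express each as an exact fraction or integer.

t_a=5/4 t_c=1/2 v_peak=35/16 T=3

vₘ²/aₘ = (35/16)²/(7/4) = 175/64
245/64 ≥ 175/64 so v_max reached
t_a = (35/16)/(7/4) = 5/4; v_peak = 35/16
d_cruise = 245/64 − 175/64 = 35/32; t_c = (35/32)/(35/16) = 1/2
T = 2·5/4 + 1/2 = 3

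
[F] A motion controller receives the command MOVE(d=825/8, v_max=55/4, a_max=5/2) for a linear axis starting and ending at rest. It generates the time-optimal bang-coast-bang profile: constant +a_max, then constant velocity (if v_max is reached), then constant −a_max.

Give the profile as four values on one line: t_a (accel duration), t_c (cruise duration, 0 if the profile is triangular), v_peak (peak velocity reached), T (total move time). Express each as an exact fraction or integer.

(v_max)²/a_max = (55/4)²/(5/2) = 605/8
825/8 ≥ 605/8 ⇒ cruise phase
t_a = (55/4)/(5/2) = 11/2; v_peak = 55/4
d_cruise = 825/8 − 605/8 = 55/2; t_c = (55/2)/(55/4) = 2
T = 2·11/2 + 2 = 13

t_a=11/2 t_c=2 v_peak=55/4 T=13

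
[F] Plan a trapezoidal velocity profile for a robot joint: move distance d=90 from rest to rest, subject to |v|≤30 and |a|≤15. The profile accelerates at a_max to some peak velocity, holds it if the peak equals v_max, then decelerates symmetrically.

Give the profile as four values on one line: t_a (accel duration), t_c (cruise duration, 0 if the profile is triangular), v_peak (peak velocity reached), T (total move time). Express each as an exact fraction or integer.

t_a=2 t_c=1 v_peak=30 T=5

v_max²/a_max = 30²/15 = 60
90 ≥ 60 ⇒ cruise phase
t_a = 30/15 = 2; v_peak = 30
d_cruise = 90 − 60 = 30; t_c = 30/30 = 1
T = 2·2 + 1 = 5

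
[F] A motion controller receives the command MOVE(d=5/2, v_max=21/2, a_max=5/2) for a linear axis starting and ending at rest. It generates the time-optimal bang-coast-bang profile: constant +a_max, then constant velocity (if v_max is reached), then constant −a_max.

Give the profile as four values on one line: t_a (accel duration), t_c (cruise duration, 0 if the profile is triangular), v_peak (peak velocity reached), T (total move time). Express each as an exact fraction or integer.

(v_max)²/a_max = (21/2)²/(5/2) = 441/10
5/2 < 441/10 ⇒ no cruise
v_peak = √(5/2·5/2) = √(25/4) = 5/2
t_a = (5/2)/(5/2) = 1; t_c = 0
T = 2·1 = 2

t_a=1 t_c=0 v_peak=5/2 T=2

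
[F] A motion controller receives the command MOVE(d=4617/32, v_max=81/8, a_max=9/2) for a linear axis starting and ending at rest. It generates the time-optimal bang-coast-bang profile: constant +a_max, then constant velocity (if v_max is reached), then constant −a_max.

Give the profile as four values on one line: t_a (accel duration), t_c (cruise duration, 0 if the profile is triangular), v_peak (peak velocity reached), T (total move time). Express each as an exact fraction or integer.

vₘ²/aₘ = (81/8)²/(9/2) = 729/32
4617/32 ≥ 729/32 ⇒ cruise phase
t_a = (81/8)/(9/2) = 9/4; v_peak = 81/8
d_cruise = 4617/32 − 729/32 = 243/2; t_c = (243/2)/(81/8) = 12
T = 2·9/4 + 12 = 33/2

t_a=9/4 t_c=12 v_peak=81/8 T=33/2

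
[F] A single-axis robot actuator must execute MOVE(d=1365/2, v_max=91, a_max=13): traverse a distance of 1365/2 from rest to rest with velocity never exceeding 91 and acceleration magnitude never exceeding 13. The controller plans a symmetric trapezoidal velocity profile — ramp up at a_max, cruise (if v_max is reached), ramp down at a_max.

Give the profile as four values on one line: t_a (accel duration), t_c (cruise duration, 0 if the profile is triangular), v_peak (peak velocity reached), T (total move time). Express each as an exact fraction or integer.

t_a=7 t_c=1/2 v_peak=91 T=29/2

vₘ²/aₘ = 91²/13 = 637
1365/2 ≥ 637 → trapezoidal
t_a = 91/13 = 7; v_peak = 91
d_cruise = 1365/2 − 637 = 91/2; t_c = (91/2)/91 = 1/2
T = 2·7 + 1/2 = 29/2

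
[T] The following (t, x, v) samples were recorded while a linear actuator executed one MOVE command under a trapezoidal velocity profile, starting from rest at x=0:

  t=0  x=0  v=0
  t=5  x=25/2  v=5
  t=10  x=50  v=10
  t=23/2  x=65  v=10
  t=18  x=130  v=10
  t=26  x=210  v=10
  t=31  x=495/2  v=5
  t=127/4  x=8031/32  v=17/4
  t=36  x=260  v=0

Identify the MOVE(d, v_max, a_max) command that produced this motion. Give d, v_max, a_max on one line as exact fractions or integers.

final state: t=36, x=260, v=0 → d = 260
a_max = (5−0)/(5−0) = 1
max v = 10 over t∈[10,26] → v_max = 10
check: 10·(10+16) = 260 ✓

d=260 v_max=10 a_max=1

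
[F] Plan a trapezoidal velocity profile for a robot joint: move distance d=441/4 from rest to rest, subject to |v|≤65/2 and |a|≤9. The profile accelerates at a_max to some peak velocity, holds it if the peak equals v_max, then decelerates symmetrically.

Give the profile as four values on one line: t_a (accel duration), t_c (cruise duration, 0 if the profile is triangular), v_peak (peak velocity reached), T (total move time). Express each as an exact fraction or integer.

t_a=7/2 t_c=0 v_peak=63/2 T=7

v_max²/a_max = (65/2)²/9 = 4225/36
441/4 < 4225/36 → triangular
v_peak = √(441/4·9) = √(3969/4) = 63/2
t_a = (63/2)/9 = 7/2; t_c = 0
T = 2·7/2 = 7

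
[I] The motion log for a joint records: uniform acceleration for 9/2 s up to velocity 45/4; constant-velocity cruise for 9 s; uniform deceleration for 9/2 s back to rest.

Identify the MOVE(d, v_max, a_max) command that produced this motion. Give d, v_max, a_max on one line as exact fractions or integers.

d=1215/8 v_max=45/4 a_max=5/2

a_max = (45/4)/(9/2) = 5/2
d_a = ½·45/4·9/2 = 405/16; d_c = 45/4·9 = 405/4
d = 2·405/16 + 405/4 = 1215/8
t_c = 9 > 0 → v_max = v_peak = 45/4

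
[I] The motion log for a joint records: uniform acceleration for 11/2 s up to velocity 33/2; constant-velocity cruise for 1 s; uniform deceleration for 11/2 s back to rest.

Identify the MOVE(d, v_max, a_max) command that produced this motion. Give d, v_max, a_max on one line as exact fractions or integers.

a_max = (33/2)/(11/2) = 3
d_a = ½·33/2·11/2 = 363/8; d_c = 33/2·1 = 33/2
d = 2·363/8 + 33/2 = 429/4
t_c = 1 > 0 so v_max = 33/2

d=429/4 v_max=33/2 a_max=3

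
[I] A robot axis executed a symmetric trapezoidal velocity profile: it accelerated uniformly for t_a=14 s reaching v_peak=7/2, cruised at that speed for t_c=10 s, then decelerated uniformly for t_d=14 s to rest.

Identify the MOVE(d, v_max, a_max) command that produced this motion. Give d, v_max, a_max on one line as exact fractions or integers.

a_max = (7/2)/14 = 1/4
d_a = ½·7/2·14 = 49/2; d_c = 7/2·10 = 35
d = 2·49/2 + 35 = 84
t_c = 10 > 0 ⇒ limit active, v_max = 7/2

d=84 v_max=7/2 a_max=1/4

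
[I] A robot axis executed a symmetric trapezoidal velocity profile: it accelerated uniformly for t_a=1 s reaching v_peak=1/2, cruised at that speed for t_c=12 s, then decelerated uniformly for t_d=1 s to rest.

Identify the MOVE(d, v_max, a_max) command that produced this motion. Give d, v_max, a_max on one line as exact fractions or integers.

d=13/2 v_max=1/2 a_max=1/2

a_max = (1/2)/1 = 1/2
d_a = ½·1/2·1 = 1/4; d_c = 1/2·12 = 6
d = 2·1/4 + 6 = 13/2
t_c = 12 > 0 → v_max = v_peak = 1/2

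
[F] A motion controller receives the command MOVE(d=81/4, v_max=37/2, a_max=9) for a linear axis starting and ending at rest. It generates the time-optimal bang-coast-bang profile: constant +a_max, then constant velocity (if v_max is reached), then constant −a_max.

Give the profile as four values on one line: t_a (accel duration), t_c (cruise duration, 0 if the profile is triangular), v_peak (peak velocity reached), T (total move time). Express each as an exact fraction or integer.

t_a=3/2 t_c=0 v_peak=27/2 T=3

vₘ²/aₘ = (37/2)²/9 = 1369/36
81/4 < 1369/36 → triangular
v_peak = √(81/4·9) = √(729/4) = 27/2
t_a = (27/2)/9 = 3/2; t_c = 0
T = 2·3/2 = 3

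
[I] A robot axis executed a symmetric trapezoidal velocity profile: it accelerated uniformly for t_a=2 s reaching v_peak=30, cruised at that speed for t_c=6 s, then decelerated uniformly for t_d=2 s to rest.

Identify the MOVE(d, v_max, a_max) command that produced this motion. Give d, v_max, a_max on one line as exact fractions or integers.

d=240 v_max=30 a_max=15

a_max = 30/2 = 15
d_a = ½·30·2 = 30; d_c = 30·6 = 180
d = 2·30 + 180 = 240
t_c = 6 > 0 so v_max = 30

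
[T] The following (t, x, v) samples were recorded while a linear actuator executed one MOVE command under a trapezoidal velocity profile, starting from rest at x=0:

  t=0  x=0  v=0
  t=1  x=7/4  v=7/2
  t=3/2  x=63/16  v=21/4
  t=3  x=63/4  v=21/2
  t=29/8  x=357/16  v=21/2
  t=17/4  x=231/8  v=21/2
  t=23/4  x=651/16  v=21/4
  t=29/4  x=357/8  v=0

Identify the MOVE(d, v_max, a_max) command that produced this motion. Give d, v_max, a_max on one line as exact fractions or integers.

final state: t=29/4, x=357/8, v=0 → d = 357/8
a_max = (7/2−0)/(1−0) = 7/2
max v = 21/2 over t∈[3,17/4] → v_max = 21/2
check: 21/2·(3+5/4) = 357/8 ✓

d=357/8 v_max=21/2 a_max=7/2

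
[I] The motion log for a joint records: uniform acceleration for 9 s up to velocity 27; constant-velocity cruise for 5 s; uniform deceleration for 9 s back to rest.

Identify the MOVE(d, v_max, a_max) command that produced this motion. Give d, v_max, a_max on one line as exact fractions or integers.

a_max = 27/9 = 3
d_a = ½·27·9 = 243/2; d_c = 27·5 = 135
d = 2·243/2 + 135 = 378
t_c = 5 > 0 so v_max = 27

d=378 v_max=27 a_max=3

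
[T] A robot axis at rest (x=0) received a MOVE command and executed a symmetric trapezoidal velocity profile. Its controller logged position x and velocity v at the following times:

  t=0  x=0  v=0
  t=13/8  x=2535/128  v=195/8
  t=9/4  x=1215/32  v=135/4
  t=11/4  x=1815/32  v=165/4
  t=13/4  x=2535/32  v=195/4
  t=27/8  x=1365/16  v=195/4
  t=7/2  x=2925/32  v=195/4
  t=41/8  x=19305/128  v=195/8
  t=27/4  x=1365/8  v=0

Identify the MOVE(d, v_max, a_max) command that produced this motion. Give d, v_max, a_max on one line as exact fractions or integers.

d=1365/8 v_max=195/4 a_max=15

final state: t=27/4, x=1365/8, v=0 → d = 1365/8
a_max = (195/8−0)/(13/8−0) = 15
max v = 195/4 over t∈[13/4,7/2] → v_max = 195/4
check: 195/4·(13/4+1/4) = 1365/8 ✓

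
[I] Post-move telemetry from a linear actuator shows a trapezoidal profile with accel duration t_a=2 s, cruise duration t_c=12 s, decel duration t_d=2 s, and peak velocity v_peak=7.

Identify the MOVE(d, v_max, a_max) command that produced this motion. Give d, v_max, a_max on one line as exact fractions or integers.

a_max = 7/2
d_a = ½·7·2 = 7; d_c = 7·12 = 84
d = 2·7 + 84 = 98
t_c = 12 > 0 → v_max = v_peak = 7

d=98 v_max=7 a_max=7/2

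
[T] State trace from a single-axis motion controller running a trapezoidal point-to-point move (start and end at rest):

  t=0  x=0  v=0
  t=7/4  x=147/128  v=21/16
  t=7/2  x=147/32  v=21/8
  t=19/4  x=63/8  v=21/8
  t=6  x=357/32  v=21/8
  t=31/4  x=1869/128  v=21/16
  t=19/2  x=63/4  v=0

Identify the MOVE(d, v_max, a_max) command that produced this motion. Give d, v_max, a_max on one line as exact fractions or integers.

d=63/4 v_max=21/8 a_max=3/4

final state: t=19/2, x=63/4, v=0 → d = 63/4
a_max = (21/16−0)/(7/4−0) = 3/4
max v = 21/8 over t∈[7/2,6] → v_max = 21/8
check: 21/8·(7/2+5/2) = 63/4 ✓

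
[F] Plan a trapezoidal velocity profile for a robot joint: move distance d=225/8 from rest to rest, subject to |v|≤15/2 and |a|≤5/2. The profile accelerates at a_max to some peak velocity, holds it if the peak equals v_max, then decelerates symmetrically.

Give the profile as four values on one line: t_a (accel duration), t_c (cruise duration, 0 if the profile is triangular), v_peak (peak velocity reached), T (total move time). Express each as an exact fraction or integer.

t_a=3 t_c=3/4 v_peak=15/2 T=27/4

vₘ²/aₘ = (15/2)²/(5/2) = 45/2
225/8 ≥ 45/2 → trapezoidal
t_a = (15/2)/(5/2) = 3; v_peak = 15/2
d_cruise = 225/8 − 45/2 = 45/8; t_c = (45/8)/(15/2) = 3/4
T = 2·3 + 3/4 = 27/4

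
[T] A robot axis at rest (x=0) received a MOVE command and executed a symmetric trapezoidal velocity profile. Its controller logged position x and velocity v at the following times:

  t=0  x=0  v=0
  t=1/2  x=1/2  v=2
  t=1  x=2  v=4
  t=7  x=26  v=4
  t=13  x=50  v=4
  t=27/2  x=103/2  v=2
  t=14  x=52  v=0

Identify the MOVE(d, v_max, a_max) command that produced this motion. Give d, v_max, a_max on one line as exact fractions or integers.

final state: t=14, x=52, v=0 → d = 52
a_max = (2−0)/(1/2−0) = 4
max v = 4 over t∈[1,13] → v_max = 4
check: 4·(1+12) = 52 ✓

d=52 v_max=4 a_max=4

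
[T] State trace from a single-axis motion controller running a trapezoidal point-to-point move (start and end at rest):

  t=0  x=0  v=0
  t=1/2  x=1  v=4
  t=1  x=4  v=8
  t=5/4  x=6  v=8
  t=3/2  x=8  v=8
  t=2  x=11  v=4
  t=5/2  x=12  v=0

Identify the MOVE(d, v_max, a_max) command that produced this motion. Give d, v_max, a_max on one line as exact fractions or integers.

d=12 v_max=8 a_max=8

final state: t=5/2, x=12, v=0 → d = 12
a_max = (4−0)/(1/2−0) = 8
max v = 8 over t∈[1,3/2] → v_max = 8
check: 8·(1+1/2) = 12 ✓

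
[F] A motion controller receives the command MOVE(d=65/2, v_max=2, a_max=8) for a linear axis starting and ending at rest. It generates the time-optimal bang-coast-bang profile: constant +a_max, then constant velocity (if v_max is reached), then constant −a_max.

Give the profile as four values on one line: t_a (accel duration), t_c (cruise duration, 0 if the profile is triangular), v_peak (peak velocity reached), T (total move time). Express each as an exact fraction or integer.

t_a=1/4 t_c=16 v_peak=2 T=33/2

vₘ²/aₘ = 2²/8 = 1/2
65/2 ≥ 1/2 so v_max reached
t_a = 2/8 = 1/4; v_peak = 2
d_cruise = 65/2 − 1/2 = 32; t_c = 32/2 = 16
T = 2·1/4 + 16 = 33/2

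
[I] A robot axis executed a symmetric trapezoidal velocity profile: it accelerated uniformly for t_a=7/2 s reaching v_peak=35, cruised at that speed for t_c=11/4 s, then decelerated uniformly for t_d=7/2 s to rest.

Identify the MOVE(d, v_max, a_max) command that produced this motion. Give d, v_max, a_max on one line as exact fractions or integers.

a_max = 35/(7/2) = 10
d_a = ½·35·7/2 = 245/4; d_c = 35·11/4 = 385/4
d = 2·245/4 + 385/4 = 875/4
t_c = 11/4 > 0 → v_max = v_peak = 35

d=875/4 v_max=35 a_max=10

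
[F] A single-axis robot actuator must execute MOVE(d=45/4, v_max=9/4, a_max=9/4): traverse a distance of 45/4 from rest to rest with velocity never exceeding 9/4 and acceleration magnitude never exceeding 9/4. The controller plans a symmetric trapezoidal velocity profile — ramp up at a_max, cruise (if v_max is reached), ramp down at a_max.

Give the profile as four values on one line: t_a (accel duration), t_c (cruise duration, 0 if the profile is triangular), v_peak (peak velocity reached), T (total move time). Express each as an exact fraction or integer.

t_a=1 t_c=4 v_peak=9/4 T=6

vₘ²/aₘ = (9/4)²/(9/4) = 9/4
45/4 ≥ 9/4 → trapezoidal
t_a = (9/4)/(9/4) = 1; v_peak = 9/4
d_cruise = 45/4 − 9/4 = 9; t_c = 9/(9/4) = 4
T = 2·1 + 4 = 6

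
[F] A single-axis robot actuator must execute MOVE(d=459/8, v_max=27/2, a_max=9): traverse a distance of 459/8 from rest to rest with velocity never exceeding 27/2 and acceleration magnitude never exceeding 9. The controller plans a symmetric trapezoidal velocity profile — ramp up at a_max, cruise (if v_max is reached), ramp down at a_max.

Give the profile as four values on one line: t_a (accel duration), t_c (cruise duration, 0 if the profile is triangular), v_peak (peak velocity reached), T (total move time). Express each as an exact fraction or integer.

t_a=3/2 t_c=11/4 v_peak=27/2 T=23/4

vₘ²/aₘ = (27/2)²/9 = 81/4
459/8 ≥ 81/4 so v_max reached
t_a = (27/2)/9 = 3/2; v_peak = 27/2
d_cruise = 459/8 − 81/4 = 297/8; t_c = (297/8)/(27/2) = 11/4
T = 2·3/2 + 11/4 = 23/4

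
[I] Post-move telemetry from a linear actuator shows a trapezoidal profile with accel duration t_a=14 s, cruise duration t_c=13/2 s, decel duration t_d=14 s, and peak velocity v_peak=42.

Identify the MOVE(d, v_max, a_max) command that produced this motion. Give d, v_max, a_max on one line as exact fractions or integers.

d=861 v_max=42 a_max=3

a_max = 42/14 = 3
d_a = ½·42·14 = 294; d_c = 42·13/2 = 273
d = 2·294 + 273 = 861
t_c = 13/2 > 0 so v_max = 42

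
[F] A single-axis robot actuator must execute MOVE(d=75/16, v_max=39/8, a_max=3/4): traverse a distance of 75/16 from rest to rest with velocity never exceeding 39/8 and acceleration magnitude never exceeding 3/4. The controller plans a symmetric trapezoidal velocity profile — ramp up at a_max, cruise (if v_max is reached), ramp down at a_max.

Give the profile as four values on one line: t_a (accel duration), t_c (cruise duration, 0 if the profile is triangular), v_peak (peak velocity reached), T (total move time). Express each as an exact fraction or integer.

t_a=5/2 t_c=0 v_peak=15/8 T=5

v_max²/a_max = (39/8)²/(3/4) = 507/16
75/16 < 507/16 ⇒ no cruise
v_peak = √(75/16·3/4) = √(225/64) = 15/8
t_a = (15/8)/(3/4) = 5/2; t_c = 0
T = 2·5/2 = 5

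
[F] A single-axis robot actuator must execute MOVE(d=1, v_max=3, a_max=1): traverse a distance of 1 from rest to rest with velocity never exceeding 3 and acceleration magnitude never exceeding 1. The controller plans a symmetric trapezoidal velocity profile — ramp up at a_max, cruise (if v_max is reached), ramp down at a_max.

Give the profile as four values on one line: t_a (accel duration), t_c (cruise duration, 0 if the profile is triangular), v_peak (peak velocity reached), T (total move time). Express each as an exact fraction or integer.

(v_max)²/a_max = 3²/1 = 9
1 < 9 so t_c = 0
v_peak = √(1·1) = √1 = 1
t_a = 1/1 = 1; t_c = 0
T = 2·1 = 2

t_a=1 t_c=0 v_peak=1 T=2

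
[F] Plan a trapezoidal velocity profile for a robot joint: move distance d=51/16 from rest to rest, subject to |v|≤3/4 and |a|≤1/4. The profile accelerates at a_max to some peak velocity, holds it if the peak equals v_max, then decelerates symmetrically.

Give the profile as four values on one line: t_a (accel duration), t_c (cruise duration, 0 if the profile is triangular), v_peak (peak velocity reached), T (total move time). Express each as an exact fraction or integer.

vₘ²/aₘ = (3/4)²/(1/4) = 9/4
51/16 ≥ 9/4 ⇒ cruise phase
t_a = (3/4)/(1/4) = 3; v_peak = 3/4
d_cruise = 51/16 − 9/4 = 15/16; t_c = (15/16)/(3/4) = 5/4
T = 2·3 + 5/4 = 29/4

t_a=3 t_c=5/4 v_peak=3/4 T=29/4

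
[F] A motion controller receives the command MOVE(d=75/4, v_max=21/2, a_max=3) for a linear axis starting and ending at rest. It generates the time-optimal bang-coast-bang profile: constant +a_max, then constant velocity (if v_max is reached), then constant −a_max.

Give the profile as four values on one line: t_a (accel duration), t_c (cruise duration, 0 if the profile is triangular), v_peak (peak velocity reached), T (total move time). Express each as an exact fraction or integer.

t_a=5/2 t_c=0 v_peak=15/2 T=5

(v_max)²/a_max = (21/2)²/3 = 147/4
75/4 < 147/4 so t_c = 0
v_peak = √(75/4·3) = √(225/4) = 15/2
t_a = (15/2)/3 = 5/2; t_c = 0
T = 2·5/2 = 5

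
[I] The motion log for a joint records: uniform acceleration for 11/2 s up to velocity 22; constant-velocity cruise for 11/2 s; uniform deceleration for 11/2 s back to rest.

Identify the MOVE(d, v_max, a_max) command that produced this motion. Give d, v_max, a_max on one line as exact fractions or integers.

d=242 v_max=22 a_max=4

a_max = 22/(11/2) = 4
d_a = ½·22·11/2 = 121/2; d_c = 22·11/2 = 121
d = 2·121/2 + 121 = 242
t_c = 11/2 > 0 → v_max = v_peak = 22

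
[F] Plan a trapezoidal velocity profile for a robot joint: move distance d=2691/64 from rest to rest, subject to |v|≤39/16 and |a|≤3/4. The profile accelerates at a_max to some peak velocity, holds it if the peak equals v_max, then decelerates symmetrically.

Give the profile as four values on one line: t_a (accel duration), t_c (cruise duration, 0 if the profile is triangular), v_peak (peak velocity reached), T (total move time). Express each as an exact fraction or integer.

vₘ²/aₘ = (39/16)²/(3/4) = 507/64
2691/64 ≥ 507/64 ⇒ cruise phase
t_a = (39/16)/(3/4) = 13/4; v_peak = 39/16
d_cruise = 2691/64 − 507/64 = 273/8; t_c = (273/8)/(39/16) = 14
T = 2·13/4 + 14 = 41/2

t_a=13/4 t_c=14 v_peak=39/16 T=41/2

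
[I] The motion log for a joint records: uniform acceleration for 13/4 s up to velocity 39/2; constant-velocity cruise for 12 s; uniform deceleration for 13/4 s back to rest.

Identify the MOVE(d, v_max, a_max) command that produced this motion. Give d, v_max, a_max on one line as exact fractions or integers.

a_max = (39/2)/(13/4) = 6
d_a = ½·39/2·13/4 = 507/16; d_c = 39/2·12 = 234
d = 2·507/16 + 234 = 2379/8
t_c = 12 > 0 → v_max = v_peak = 39/2

d=2379/8 v_max=39/2 a_max=6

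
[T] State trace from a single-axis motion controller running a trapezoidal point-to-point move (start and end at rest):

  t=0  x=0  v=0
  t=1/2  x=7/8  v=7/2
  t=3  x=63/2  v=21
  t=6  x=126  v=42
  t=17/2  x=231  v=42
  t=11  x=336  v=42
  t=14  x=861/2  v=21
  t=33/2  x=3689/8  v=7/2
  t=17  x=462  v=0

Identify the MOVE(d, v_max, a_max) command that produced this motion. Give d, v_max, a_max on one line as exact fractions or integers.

d=462 v_max=42 a_max=7

final state: t=17, x=462, v=0 → d = 462
a_max = (7/2−0)/(1/2−0) = 7
max v = 42 over t∈[6,11] → v_max = 42
check: 42·(6+5) = 462 ✓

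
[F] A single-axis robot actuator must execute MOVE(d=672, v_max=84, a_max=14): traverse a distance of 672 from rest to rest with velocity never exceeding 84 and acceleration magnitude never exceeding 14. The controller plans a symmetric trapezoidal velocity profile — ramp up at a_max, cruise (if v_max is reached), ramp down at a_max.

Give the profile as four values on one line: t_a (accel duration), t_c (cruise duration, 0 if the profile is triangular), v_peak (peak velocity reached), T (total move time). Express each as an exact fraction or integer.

t_a=6 t_c=2 v_peak=84 T=14

v_max²/a_max = 84²/14 = 504
672 ≥ 504 so v_max reached
t_a = 84/14 = 6; v_peak = 84
d_cruise = 672 − 504 = 168; t_c = 168/84 = 2
T = 2·6 + 2 = 14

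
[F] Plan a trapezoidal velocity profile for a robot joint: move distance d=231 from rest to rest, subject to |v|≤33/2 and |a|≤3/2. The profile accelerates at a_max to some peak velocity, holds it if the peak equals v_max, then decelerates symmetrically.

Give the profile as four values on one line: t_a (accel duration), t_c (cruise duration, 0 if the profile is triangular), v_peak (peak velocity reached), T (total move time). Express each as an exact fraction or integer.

t_a=11 t_c=3 v_peak=33/2 T=25

(v_max)²/a_max = (33/2)²/(3/2) = 363/2
231 ≥ 363/2 → trapezoidal
t_a = (33/2)/(3/2) = 11; v_peak = 33/2
d_cruise = 231 − 363/2 = 99/2; t_c = (99/2)/(33/2) = 3
T = 2·11 + 3 = 25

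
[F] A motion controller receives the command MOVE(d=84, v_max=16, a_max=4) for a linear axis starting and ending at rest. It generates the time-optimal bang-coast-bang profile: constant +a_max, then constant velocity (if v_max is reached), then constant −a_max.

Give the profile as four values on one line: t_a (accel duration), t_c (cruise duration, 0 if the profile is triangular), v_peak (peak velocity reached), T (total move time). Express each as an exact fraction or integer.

t_a=4 t_c=5/4 v_peak=16 T=37/4

v_max²/a_max = 16²/4 = 64
84 ≥ 64 → trapezoidal
t_a = 16/4 = 4; v_peak = 16
d_cruise = 84 − 64 = 20; t_c = 20/16 = 5/4
T = 2·4 + 5/4 = 37/4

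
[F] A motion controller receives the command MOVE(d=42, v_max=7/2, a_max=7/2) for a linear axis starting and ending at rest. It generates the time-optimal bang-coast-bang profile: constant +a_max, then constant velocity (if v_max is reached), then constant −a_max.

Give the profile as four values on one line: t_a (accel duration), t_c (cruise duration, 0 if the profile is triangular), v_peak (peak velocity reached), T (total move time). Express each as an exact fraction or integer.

t_a=1 t_c=11 v_peak=7/2 T=13

(v_max)²/a_max = (7/2)²/(7/2) = 7/2
42 ≥ 7/2 so v_max reached
t_a = (7/2)/(7/2) = 1; v_peak = 7/2
d_cruise = 42 − 7/2 = 77/2; t_c = (77/2)/(7/2) = 11
T = 2·1 + 11 = 13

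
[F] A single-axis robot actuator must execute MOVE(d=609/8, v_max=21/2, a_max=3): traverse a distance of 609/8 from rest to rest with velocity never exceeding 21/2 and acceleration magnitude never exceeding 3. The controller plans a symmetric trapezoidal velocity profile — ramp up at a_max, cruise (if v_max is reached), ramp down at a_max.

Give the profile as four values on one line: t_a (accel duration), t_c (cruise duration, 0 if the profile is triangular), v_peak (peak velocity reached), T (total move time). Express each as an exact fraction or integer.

t_a=7/2 t_c=15/4 v_peak=21/2 T=43/4

vₘ²/aₘ = (21/2)²/3 = 147/4
609/8 ≥ 147/4 ⇒ cruise phase
t_a = (21/2)/3 = 7/2; v_peak = 21/2
d_cruise = 609/8 − 147/4 = 315/8; t_c = (315/8)/(21/2) = 15/4
T = 2·7/2 + 15/4 = 43/4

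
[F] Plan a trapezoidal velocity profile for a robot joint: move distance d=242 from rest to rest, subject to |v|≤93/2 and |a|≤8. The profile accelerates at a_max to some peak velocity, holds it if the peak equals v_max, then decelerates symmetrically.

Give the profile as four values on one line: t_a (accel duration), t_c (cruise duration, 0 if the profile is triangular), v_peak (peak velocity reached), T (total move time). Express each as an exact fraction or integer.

t_a=11/2 t_c=0 v_peak=44 T=11

v_max²/a_max = (93/2)²/8 = 8649/32
242 < 8649/32 so t_c = 0
v_peak = √(242·8) = √1936 = 44
t_a = 44/8 = 11/2; t_c = 0
T = 2·11/2 = 11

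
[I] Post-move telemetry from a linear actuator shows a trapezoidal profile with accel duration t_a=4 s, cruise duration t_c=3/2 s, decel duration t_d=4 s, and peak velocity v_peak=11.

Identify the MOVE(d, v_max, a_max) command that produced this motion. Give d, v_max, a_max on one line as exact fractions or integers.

d=121/2 v_max=11 a_max=11/4

a_max = 11/4
d_a = ½·11·4 = 22; d_c = 11·3/2 = 33/2
d = 2·22 + 33/2 = 121/2
t_c = 3/2 > 0 ⇒ limit active, v_max = 11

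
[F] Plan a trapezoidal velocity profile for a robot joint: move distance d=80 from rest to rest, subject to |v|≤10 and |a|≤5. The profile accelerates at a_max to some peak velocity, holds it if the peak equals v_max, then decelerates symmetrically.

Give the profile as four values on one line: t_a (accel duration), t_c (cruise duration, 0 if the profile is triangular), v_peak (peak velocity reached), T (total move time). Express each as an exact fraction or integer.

t_a=2 t_c=6 v_peak=10 T=10

v_max²/a_max = 10²/5 = 20
80 ≥ 20 ⇒ cruise phase
t_a = 10/5 = 2; v_peak = 10
d_cruise = 80 − 20 = 60; t_c = 60/10 = 6
T = 2·2 + 6 = 10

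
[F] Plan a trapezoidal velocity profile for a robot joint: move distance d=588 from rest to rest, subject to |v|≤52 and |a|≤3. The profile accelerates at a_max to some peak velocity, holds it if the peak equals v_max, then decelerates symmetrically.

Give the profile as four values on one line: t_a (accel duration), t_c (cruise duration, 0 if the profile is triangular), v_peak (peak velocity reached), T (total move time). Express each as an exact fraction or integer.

v_max²/a_max = 52²/3 = 2704/3
588 < 2704/3 so t_c = 0
v_peak = √(588·3) = √1764 = 42
t_a = 42/3 = 14; t_c = 0
T = 2·14 = 28

t_a=14 t_c=0 v_peak=42 T=28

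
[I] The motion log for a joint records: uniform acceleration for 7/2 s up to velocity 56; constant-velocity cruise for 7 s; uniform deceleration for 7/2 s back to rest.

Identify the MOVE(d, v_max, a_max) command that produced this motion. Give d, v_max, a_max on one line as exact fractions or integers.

a_max = 56/(7/2) = 16
d_a = ½·56·7/2 = 98; d_c = 56·7 = 392
d = 2·98 + 392 = 588
t_c = 7 > 0 ⇒ limit active, v_max = 56

d=588 v_max=56 a_max=16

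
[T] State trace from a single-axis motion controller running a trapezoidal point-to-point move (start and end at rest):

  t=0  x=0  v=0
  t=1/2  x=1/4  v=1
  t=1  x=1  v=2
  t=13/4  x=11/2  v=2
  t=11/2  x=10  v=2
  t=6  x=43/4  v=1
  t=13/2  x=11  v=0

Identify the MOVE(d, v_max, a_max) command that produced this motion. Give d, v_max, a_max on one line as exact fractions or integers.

d=11 v_max=2 a_max=2

final state: t=13/2, x=11, v=0 → d = 11
a_max = (1−0)/(1/2−0) = 2
max v = 2 over t∈[1,11/2] → v_max = 2
check: 2·(1+9/2) = 11 ✓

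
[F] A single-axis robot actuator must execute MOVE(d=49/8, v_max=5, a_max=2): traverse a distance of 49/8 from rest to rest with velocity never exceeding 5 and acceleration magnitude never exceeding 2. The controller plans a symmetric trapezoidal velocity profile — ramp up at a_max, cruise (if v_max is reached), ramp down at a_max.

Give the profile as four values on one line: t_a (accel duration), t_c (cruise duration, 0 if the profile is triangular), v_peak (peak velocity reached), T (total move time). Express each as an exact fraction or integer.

v_max²/a_max = 5²/2 = 25/2
49/8 < 25/2 ⇒ no cruise
v_peak = √(49/8·2) = √(49/4) = 7/2
t_a = (7/2)/2 = 7/4; t_c = 0
T = 2·7/4 = 7/2

t_a=7/4 t_c=0 v_peak=7/2 T=7/2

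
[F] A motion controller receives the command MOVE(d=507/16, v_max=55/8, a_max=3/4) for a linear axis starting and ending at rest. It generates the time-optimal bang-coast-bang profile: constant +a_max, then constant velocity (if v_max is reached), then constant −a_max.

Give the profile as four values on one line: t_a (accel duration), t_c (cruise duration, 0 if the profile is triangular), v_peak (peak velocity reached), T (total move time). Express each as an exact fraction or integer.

t_a=13/2 t_c=0 v_peak=39/8 T=13

(v_max)²/a_max = (55/8)²/(3/4) = 3025/48
507/16 < 3025/48 so t_c = 0
v_peak = √(507/16·3/4) = √(1521/64) = 39/8
t_a = (39/8)/(3/4) = 13/2; t_c = 0
T = 2·13/2 = 13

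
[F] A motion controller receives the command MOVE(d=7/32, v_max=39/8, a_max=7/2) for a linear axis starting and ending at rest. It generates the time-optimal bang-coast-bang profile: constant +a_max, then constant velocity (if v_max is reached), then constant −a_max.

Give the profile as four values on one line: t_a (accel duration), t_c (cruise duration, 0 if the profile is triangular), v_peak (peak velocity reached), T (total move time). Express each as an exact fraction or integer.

(v_max)²/a_max = (39/8)²/(7/2) = 1521/224
7/32 < 1521/224 ⇒ no cruise
v_peak = √(7/32·7/2) = √(49/64) = 7/8
t_a = (7/8)/(7/2) = 1/4; t_c = 0
T = 2·1/4 = 1/2

t_a=1/4 t_c=0 v_peak=7/8 T=1/2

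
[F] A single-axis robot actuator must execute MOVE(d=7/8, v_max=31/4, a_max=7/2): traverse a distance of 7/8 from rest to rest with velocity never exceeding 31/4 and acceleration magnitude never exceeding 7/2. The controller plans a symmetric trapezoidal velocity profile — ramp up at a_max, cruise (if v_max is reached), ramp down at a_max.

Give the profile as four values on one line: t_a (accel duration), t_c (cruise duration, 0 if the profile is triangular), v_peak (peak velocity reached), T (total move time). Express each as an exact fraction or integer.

t_a=1/2 t_c=0 v_peak=7/4 T=1

v_max²/a_max = (31/4)²/(7/2) = 961/56
7/8 < 961/56 → triangular
v_peak = √(7/8·7/2) = √(49/16) = 7/4
t_a = (7/4)/(7/2) = 1/2; t_c = 0
T = 2·1/2 = 1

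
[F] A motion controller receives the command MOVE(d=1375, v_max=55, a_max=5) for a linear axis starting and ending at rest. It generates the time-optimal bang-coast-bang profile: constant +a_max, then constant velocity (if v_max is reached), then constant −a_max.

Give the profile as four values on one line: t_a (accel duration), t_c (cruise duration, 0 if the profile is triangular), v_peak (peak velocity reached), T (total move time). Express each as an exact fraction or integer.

(v_max)²/a_max = 55²/5 = 605
1375 ≥ 605 → trapezoidal
t_a = 55/5 = 11; v_peak = 55
d_cruise = 1375 − 605 = 770; t_c = 770/55 = 14
T = 2·11 + 14 = 36

t_a=11 t_c=14 v_peak=55 T=36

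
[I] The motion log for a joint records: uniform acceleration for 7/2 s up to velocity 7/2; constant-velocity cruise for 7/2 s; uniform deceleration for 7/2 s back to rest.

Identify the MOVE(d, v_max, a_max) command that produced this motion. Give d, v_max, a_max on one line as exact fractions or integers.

d=49/2 v_max=7/2 a_max=1

a_max = (7/2)/(7/2) = 1
d_a = ½·7/2·7/2 = 49/8; d_c = 7/2·7/2 = 49/4
d = 2·49/8 + 49/4 = 49/2
t_c = 7/2 > 0 ⇒ limit active, v_max = 7/2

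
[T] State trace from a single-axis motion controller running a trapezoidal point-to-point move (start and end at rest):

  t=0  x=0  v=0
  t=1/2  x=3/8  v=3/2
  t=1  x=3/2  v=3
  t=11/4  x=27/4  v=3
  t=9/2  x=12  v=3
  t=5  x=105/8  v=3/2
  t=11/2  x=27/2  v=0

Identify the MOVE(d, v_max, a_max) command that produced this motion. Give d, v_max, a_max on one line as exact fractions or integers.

d=27/2 v_max=3 a_max=3

final state: t=11/2, x=27/2, v=0 → d = 27/2
a_max = (3/2−0)/(1/2−0) = 3
max v = 3 over t∈[1,9/2] → v_max = 3
check: 3·(1+7/2) = 27/2 ✓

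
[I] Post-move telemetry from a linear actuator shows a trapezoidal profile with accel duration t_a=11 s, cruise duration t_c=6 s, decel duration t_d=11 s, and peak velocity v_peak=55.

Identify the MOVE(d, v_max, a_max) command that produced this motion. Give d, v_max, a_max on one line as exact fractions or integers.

d=935 v_max=55 a_max=5

a_max = 55/11 = 5
d_a = ½·55·11 = 605/2; d_c = 55·6 = 330
d = 2·605/2 + 330 = 935
t_c = 6 > 0 → v_max = v_peak = 55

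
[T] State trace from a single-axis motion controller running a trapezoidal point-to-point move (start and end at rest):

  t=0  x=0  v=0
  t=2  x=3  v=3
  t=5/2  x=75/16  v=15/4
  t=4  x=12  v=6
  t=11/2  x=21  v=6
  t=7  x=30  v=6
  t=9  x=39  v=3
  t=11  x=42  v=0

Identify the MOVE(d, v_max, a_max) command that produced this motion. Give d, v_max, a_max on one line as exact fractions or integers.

d=42 v_max=6 a_max=3/2

final state: t=11, x=42, v=0 → d = 42
a_max = (3−0)/(2−0) = 3/2
max v = 6 over t∈[4,7] → v_max = 6
check: 6·(4+3) = 42 ✓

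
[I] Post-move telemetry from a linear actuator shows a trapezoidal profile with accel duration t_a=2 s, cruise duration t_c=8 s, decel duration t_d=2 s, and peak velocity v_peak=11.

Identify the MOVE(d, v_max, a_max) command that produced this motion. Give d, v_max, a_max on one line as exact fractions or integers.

d=110 v_max=11 a_max=11/2

a_max = 11/2
d_a = ½·11·2 = 11; d_c = 11·8 = 88
d = 2·11 + 88 = 110
t_c = 8 > 0 so v_max = 11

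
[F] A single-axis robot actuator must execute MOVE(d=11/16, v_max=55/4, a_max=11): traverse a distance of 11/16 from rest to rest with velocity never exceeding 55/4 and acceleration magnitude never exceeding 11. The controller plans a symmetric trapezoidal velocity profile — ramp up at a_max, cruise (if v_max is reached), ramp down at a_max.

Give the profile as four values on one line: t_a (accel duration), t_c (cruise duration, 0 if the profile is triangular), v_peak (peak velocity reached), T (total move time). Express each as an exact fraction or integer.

t_a=1/4 t_c=0 v_peak=11/4 T=1/2

vₘ²/aₘ = (55/4)²/11 = 275/16
11/16 < 275/16 ⇒ no cruise
v_peak = √(11/16·11) = √(121/16) = 11/4
t_a = (11/4)/11 = 1/4; t_c = 0
T = 2·1/4 = 1/2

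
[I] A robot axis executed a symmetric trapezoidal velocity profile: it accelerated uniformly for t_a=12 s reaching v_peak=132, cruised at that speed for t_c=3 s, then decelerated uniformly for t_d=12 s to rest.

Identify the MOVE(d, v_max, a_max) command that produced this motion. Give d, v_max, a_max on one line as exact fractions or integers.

d=1980 v_max=132 a_max=11

a_max = 132/12 = 11
d_a = ½·132·12 = 792; d_c = 132·3 = 396
d = 2·792 + 396 = 1980
t_c = 3 > 0 so v_max = 132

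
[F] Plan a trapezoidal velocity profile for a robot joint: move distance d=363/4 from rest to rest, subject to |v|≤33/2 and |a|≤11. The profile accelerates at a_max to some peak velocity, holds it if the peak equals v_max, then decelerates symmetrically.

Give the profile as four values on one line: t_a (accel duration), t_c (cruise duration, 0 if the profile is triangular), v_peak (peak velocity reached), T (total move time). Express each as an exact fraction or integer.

(v_max)²/a_max = (33/2)²/11 = 99/4
363/4 ≥ 99/4 so v_max reached
t_a = (33/2)/11 = 3/2; v_peak = 33/2
d_cruise = 363/4 − 99/4 = 66; t_c = 66/(33/2) = 4
T = 2·3/2 + 4 = 7

t_a=3/2 t_c=4 v_peak=33/2 T=7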